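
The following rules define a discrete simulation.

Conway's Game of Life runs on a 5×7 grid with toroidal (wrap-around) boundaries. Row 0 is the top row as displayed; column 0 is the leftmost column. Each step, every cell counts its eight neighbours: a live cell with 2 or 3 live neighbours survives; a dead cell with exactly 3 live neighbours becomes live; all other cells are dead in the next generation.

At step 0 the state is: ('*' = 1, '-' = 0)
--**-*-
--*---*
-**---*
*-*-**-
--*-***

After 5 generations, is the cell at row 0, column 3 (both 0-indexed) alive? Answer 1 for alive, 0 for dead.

[0] --**-*-
--*---*
-**---*
*-*-**-
--*-***
[1] -**----
*----**
--*---*
*-*-*--
--*----
[2] ***---*
*-*--**
---*---
--*----
--*----
[3] --**-*-
--**-*-
-***--*
--**---
*-**---
[4] ------*
-----**
-*-----
*---*--
-------
[5] -----**
*----**
*----**
-------
-------

0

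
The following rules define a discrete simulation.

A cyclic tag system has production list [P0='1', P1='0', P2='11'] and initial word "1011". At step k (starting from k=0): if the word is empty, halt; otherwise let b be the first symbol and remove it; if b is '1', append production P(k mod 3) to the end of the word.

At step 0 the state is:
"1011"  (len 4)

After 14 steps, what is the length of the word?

4

gen 0: "1011"  (len 4)
gen 1: "0111"  (len 4)
gen 2: "111"  (len 3)
gen 3: "1111"  (len 4)
gen 4: "1111"  (len 4)
gen 5: "1110"  (len 4)
gen 6: "11011"  (len 5)
gen 7: "10111"  (len 5)
gen 8: "01110"  (len 5)
gen 9: "1110"  (len 4)
gen 10: "1101"  (len 4)
gen 11: "1010"  (len 4)
gen 12: "01011"  (len 5)
gen 13: "1011"  (len 4)
gen 14: "0110"  (len 4)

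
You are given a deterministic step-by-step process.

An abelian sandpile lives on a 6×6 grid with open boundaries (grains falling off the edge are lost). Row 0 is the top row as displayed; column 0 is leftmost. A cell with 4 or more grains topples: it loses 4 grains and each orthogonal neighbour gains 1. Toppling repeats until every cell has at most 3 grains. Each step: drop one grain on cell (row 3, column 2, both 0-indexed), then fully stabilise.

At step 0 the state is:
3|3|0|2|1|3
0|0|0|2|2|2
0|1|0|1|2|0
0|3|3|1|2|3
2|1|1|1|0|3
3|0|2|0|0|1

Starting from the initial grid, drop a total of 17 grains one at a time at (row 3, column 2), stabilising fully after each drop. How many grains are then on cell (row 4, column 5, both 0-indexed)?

step 0: 3|3|0|2|1|3
0|0|0|2|2|2
0|1|0|1|2|0
0|3|3|1|2|3
2|1|1|1|0|3
3|0|2|0|0|1
step 1: 3|3|0|2|1|3
0|0|0|2|2|2
0|2|1|1|2|0
1|0|1|2|2|3
2|2|2|1|0|3
3|0|2|0|0|1
step 2: 3|3|0|2|1|3
0|0|0|2|2|2
0|2|1|1|2|0
1|0|2|2|2|3
2|2|2|1|0|3
3|0|2|0|0|1
step 3: 3|3|0|2|1|3
0|0|0|2|2|2
0|2|1|1|2|0
1|0|3|2|2|3
2|2|2|1|0|3
3|0|2|0|0|1
step 4: 3|3|0|2|1|3
0|0|0|2|2|2
0|2|2|1|2|0
1|1|0|3|2|3
2|2|3|1|0|3
3|0|2|0|0|1
step 5: 3|3|0|2|1|3
0|0|0|2|2|2
0|2|2|1|2|0
1|1|1|3|2|3
2|2|3|1|0|3
3|0|2|0|0|1
step 6: 3|3|0|2|1|3
0|0|0|2|2|2
0|2|2|1|2|0
1|1|2|3|2|3
2|2|3|1|0|3
3|0|2|0|0|1
step 7: 3|3|0|2|1|3
0|0|0|2|2|2
0|2|2|1|2|0
1|1|3|3|2|3
2|2|3|1|0|3
3|0|2|0|0|1
step 8: 3|3|0|2|1|3
0|0|0|2|2|2
0|2|3|2|2|0
1|2|2|0|3|3
2|3|0|3|0|3
3|0|3|0|0|1
step 9: 3|3|0|2|1|3
0|0|0|2|2|2
0|2|3|2|2|0
1|2|3|0|3|3
2|3|0|3|0|3
3|0|3|0|0|1
step 10: 3|3|0|2|1|3
0|0|1|2|2|2
0|3|0|3|2|0
1|3|1|1|3|3
2|3|1|3|0|3
3|0|3|0|0|1
step 11: 3|3|0|2|1|3
0|0|1|2|2|2
0|3|0|3|2|0
1|3|2|1|3|3
2|3|1|3|0|3
3|0|3|0|0|1
step 12: 3|3|0|2|1|3
0|0|1|2|2|2
0|3|0|3|2|0
1|3|3|1|3|3
2|3|1|3|0|3
3|0|3|0|0|1
step 13: 3|3|0|2|1|3
0|1|1|2|2|2
1|0|2|3|2|0
2|2|1|2|3|3
3|0|3|3|0|3
3|1|3|0|0|1
step 14: 3|3|0|2|1|3
0|1|1|2|2|2
1|0|2|3|2|0
2|2|2|2|3|3
3|0|3|3|0|3
3|1|3|0|0|1
step 15: 3|3|0|2|1|3
0|1|1|2|2|2
1|0|2|3|2|0
2|2|3|2|3|3
3|0|3|3|0|3
3|1|3|0|0|1
step 16: 3|3|0|2|1|3
0|1|2|3|3|2
1|1|0|2|0|2
2|3|3|2|2|1
3|1|2|1|3|0
3|2|0|2|0|2
step 17: 3|3|0|2|1|3
0|1|2|3|3|2
1|2|1|2|0|2
3|0|1|3|2|1
3|2|3|1|3|0
3|2|0|2|0|2

0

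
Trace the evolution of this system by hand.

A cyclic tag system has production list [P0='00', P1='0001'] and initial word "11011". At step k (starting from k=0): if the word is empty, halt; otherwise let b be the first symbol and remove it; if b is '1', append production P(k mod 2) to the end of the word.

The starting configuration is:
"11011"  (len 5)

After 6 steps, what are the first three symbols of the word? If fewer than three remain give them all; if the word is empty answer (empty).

000

k=0  "11011"  (len 5)
k=1  "101100"  (len 6)
k=2  "011000001"  (len 9)
k=3  "11000001"  (len 8)
k=4  "10000010001"  (len 11)
k=5  "000001000100"  (len 12)
k=6  "00001000100"  (len 11)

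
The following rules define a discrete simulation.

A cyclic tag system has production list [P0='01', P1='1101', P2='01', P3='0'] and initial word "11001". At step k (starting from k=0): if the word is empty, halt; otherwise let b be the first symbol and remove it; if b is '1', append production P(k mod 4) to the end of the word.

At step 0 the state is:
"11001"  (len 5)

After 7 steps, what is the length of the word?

8

k=0  "11001"  (len 5)
k=1  "100101"  (len 6)
k=2  "001011101"  (len 9)
k=3  "01011101"  (len 8)
k=4  "1011101"  (len 7)
k=5  "01110101"  (len 8)
k=6  "1110101"  (len 7)
k=7  "11010101"  (len 8)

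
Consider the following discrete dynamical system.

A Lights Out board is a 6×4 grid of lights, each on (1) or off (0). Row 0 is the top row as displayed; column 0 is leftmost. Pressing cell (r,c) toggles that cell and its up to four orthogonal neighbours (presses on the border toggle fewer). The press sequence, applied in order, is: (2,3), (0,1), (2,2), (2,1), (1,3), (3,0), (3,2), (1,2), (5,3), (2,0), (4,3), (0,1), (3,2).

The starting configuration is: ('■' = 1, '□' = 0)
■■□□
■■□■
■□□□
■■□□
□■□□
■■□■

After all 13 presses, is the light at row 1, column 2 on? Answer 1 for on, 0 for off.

gen 0: ■■□□
■■□■
■□□□
■■□□
□■□□
■■□■
gen 1: ■■□□
■■□□
■□■■
■■□■
□■□□
■■□■
gen 2: □□■□
■□□□
■□■■
■■□■
□■□□
■■□■
gen 3: □□■□
■□■□
■■□□
■■■■
□■□□
■■□■
gen 4: □□■□
■■■□
□□■□
■□■■
□■□□
■■□■
gen 5: □□■■
■■□■
□□■■
■□■■
□■□□
■■□■
gen 6: □□■■
■■□■
■□■■
□■■■
■■□□
■■□■
gen 7: □□■■
■■□■
■□□■
□□□□
■■■□
■■□■
gen 8: □□□■
■□■□
■□■■
□□□□
■■■□
■■□■
gen 9: □□□■
■□■□
■□■■
□□□□
■■■■
■■■□
gen 10: □□□■
□□■□
□■■■
■□□□
■■■■
■■■□
gen 11: □□□■
□□■□
□■■■
■□□■
■■□□
■■■■
gen 12: ■■■■
□■■□
□■■■
■□□■
■■□□
■■■■
gen 13: ■■■■
□■■□
□■□■
■■■□
■■■□
■■■■

1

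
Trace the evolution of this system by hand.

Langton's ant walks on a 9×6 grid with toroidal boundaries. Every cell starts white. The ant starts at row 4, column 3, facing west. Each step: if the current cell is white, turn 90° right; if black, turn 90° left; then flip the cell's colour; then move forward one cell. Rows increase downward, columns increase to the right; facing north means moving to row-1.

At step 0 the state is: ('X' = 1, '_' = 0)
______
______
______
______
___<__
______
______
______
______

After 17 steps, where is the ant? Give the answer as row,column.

gen 0: ______
______
______
______
___<__
______
______
______
______
gen 1: ______
______
______
___^__
___X__
______
______
______
______
gen 2: ______
______
______
___X>_
___X__
______
______
______
______
gen 3: ______
______
______
___XX_
___Xv_
______
______
______
______
gen 4: ______
______
______
___XX_
___<X_
______
______
______
______
gen 5: ______
______
______
___XX_
____X_
___v__
______
______
______
gen 6: ______
______
______
___XX_
____X_
__<X__
______
______
______
gen 7: ______
______
______
___XX_
__^_X_
__XX__
______
______
______
gen 8: ______
______
______
___XX_
__X>X_
__XX__
______
______
______
gen 9: ______
______
______
___XX_
__XXX_
__Xv__
______
______
______
gen 10: ______
______
______
___XX_
__XXX_
__X_>_
______
______
______
gen 11: ______
______
______
___XX_
__XXX_
__X_X_
____v_
______
______
gen 12: ______
______
______
___XX_
__XXX_
__X_X_
___<X_
______
______
gen 13: ______
______
______
___XX_
__XXX_
__X^X_
___XX_
______
______
gen 14: ______
______
______
___XX_
__XXX_
__XX>_
___XX_
______
______
gen 15: ______
______
______
___XX_
__XX^_
__XX__
___XX_
______
______
gen 16: ______
______
______
___XX_
__X<__
__XX__
___XX_
______
______
gen 17: ______
______
______
___XX_
__X___
__Xv__
___XX_
______
______

5,3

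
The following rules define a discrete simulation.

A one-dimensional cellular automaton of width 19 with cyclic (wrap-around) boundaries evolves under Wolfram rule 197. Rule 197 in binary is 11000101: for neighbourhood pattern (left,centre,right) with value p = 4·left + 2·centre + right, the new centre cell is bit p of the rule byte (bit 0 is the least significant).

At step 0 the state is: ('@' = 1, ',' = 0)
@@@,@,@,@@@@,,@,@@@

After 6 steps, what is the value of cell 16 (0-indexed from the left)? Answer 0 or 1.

k=0  @@@,@,@,@@@@,,@,@@@
k=1  @@@,@,@,,@@@,,@,,@@
k=2  @@@,@,@,,,@@,,@,,,@
k=3  @@@,@,@,@,,@,,@,@,,
k=4  ,@@,@,@,@,,@,,@,@,,
k=5  ,,@,@,@,@,,@,,@,@,@
k=6  ,,@,@,@,@,,@,,@,@,@

1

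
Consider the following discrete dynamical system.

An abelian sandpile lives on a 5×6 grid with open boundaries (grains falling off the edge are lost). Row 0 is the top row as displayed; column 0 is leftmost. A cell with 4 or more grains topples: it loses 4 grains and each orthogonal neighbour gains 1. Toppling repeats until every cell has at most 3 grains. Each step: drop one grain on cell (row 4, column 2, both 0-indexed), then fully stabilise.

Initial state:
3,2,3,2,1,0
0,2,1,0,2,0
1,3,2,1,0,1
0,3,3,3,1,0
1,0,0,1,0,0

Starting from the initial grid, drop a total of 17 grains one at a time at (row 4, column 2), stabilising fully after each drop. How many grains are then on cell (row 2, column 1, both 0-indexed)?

gen 0: 3,2,3,2,1,0
0,2,1,0,2,0
1,3,2,1,0,1
0,3,3,3,1,0
1,0,0,1,0,0
gen 1: 3,2,3,2,1,0
0,2,1,0,2,0
1,3,2,1,0,1
0,3,3,3,1,0
1,0,1,1,0,0
gen 2: 3,2,3,2,1,0
0,2,1,0,2,0
1,3,2,1,0,1
0,3,3,3,1,0
1,0,2,1,0,0
gen 3: 3,2,3,2,1,0
0,2,1,0,2,0
1,3,2,1,0,1
0,3,3,3,1,0
1,0,3,1,0,0
gen 4: 3,2,3,2,1,0
0,3,2,0,2,0
2,1,0,3,0,1
1,1,3,0,2,0
1,2,1,3,0,0
gen 5: 3,2,3,2,1,0
0,3,2,0,2,0
2,1,0,3,0,1
1,1,3,0,2,0
1,2,2,3,0,0
gen 6: 3,2,3,2,1,0
0,3,2,0,2,0
2,1,0,3,0,1
1,1,3,0,2,0
1,2,3,3,0,0
gen 7: 3,2,3,2,1,0
0,3,2,0,2,0
2,1,1,3,0,1
1,2,0,2,2,0
1,3,2,0,1,0
gen 8: 3,2,3,2,1,0
0,3,2,0,2,0
2,1,1,3,0,1
1,2,0,2,2,0
1,3,3,0,1,0
gen 9: 3,2,3,2,1,0
0,3,2,0,2,0
2,1,1,3,0,1
1,3,1,2,2,0
2,0,1,1,1,0
gen 10: 3,2,3,2,1,0
0,3,2,0,2,0
2,1,1,3,0,1
1,3,1,2,2,0
2,0,2,1,1,0
gen 11: 3,2,3,2,1,0
0,3,2,0,2,0
2,1,1,3,0,1
1,3,1,2,2,0
2,0,3,1,1,0
gen 12: 3,2,3,2,1,0
0,3,2,0,2,0
2,1,1,3,0,1
1,3,2,2,2,0
2,1,0,2,1,0
gen 13: 3,2,3,2,1,0
0,3,2,0,2,0
2,1,1,3,0,1
1,3,2,2,2,0
2,1,1,2,1,0
gen 14: 3,2,3,2,1,0
0,3,2,0,2,0
2,1,1,3,0,1
1,3,2,2,2,0
2,1,2,2,1,0
gen 15: 3,2,3,2,1,0
0,3,2,0,2,0
2,1,1,3,0,1
1,3,2,2,2,0
2,1,3,2,1,0
gen 16: 3,2,3,2,1,0
0,3,2,0,2,0
2,1,1,3,0,1
1,3,3,2,2,0
2,2,0,3,1,0
gen 17: 3,2,3,2,1,0
0,3,2,0,2,0
2,1,1,3,0,1
1,3,3,2,2,0
2,2,1,3,1,0

1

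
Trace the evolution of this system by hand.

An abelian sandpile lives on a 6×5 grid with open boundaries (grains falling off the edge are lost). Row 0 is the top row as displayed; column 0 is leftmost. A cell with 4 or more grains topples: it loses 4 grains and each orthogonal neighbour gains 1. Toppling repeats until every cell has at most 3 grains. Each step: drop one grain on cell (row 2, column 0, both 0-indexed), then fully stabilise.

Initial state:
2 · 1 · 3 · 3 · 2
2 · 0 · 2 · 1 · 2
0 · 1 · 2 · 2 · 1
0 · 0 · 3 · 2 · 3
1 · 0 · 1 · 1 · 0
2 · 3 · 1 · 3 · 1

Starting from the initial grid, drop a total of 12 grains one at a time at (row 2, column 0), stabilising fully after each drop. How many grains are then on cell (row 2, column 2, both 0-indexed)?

3

[0] 2 · 1 · 3 · 3 · 2
2 · 0 · 2 · 1 · 2
0 · 1 · 2 · 2 · 1
0 · 0 · 3 · 2 · 3
1 · 0 · 1 · 1 · 0
2 · 3 · 1 · 3 · 1
[1] 2 · 1 · 3 · 3 · 2
2 · 0 · 2 · 1 · 2
1 · 1 · 2 · 2 · 1
0 · 0 · 3 · 2 · 3
1 · 0 · 1 · 1 · 0
2 · 3 · 1 · 3 · 1
[2] 2 · 1 · 3 · 3 · 2
2 · 0 · 2 · 1 · 2
2 · 1 · 2 · 2 · 1
0 · 0 · 3 · 2 · 3
1 · 0 · 1 · 1 · 0
2 · 3 · 1 · 3 · 1
[3] 2 · 1 · 3 · 3 · 2
2 · 0 · 2 · 1 · 2
3 · 1 · 2 · 2 · 1
0 · 0 · 3 · 2 · 3
1 · 0 · 1 · 1 · 0
2 · 3 · 1 · 3 · 1
[4] 2 · 1 · 3 · 3 · 2
3 · 0 · 2 · 1 · 2
0 · 2 · 2 · 2 · 1
1 · 0 · 3 · 2 · 3
1 · 0 · 1 · 1 · 0
2 · 3 · 1 · 3 · 1
[5] 2 · 1 · 3 · 3 · 2
3 · 0 · 2 · 1 · 2
1 · 2 · 2 · 2 · 1
1 · 0 · 3 · 2 · 3
1 · 0 · 1 · 1 · 0
2 · 3 · 1 · 3 · 1
[6] 2 · 1 · 3 · 3 · 2
3 · 0 · 2 · 1 · 2
2 · 2 · 2 · 2 · 1
1 · 0 · 3 · 2 · 3
1 · 0 · 1 · 1 · 0
2 · 3 · 1 · 3 · 1
[7] 2 · 1 · 3 · 3 · 2
3 · 0 · 2 · 1 · 2
3 · 2 · 2 · 2 · 1
1 · 0 · 3 · 2 · 3
1 · 0 · 1 · 1 · 0
2 · 3 · 1 · 3 · 1
[8] 3 · 1 · 3 · 3 · 2
0 · 1 · 2 · 1 · 2
1 · 3 · 2 · 2 · 1
2 · 0 · 3 · 2 · 3
1 · 0 · 1 · 1 · 0
2 · 3 · 1 · 3 · 1
[9] 3 · 1 · 3 · 3 · 2
0 · 1 · 2 · 1 · 2
2 · 3 · 2 · 2 · 1
2 · 0 · 3 · 2 · 3
1 · 0 · 1 · 1 · 0
2 · 3 · 1 · 3 · 1
[10] 3 · 1 · 3 · 3 · 2
0 · 1 · 2 · 1 · 2
3 · 3 · 2 · 2 · 1
2 · 0 · 3 · 2 · 3
1 · 0 · 1 · 1 · 0
2 · 3 · 1 · 3 · 1
[11] 3 · 1 · 3 · 3 · 2
1 · 2 · 2 · 1 · 2
1 · 0 · 3 · 2 · 1
3 · 1 · 3 · 2 · 3
1 · 0 · 1 · 1 · 0
2 · 3 · 1 · 3 · 1
[12] 3 · 1 · 3 · 3 · 2
1 · 2 · 2 · 1 · 2
2 · 0 · 3 · 2 · 1
3 · 1 · 3 · 2 · 3
1 · 0 · 1 · 1 · 0
2 · 3 · 1 · 3 · 1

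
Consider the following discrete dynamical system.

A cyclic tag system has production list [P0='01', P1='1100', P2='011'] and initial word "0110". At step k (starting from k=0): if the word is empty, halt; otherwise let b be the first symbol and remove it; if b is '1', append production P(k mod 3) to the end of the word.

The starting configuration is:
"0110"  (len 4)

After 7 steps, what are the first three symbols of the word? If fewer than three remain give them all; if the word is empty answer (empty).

0) "0110"  (len 4)
1) "110"  (len 3)
2) "101100"  (len 6)
3) "01100011"  (len 8)
4) "1100011"  (len 7)
5) "1000111100"  (len 10)
6) "000111100011"  (len 12)
7) "00111100011"  (len 11)

001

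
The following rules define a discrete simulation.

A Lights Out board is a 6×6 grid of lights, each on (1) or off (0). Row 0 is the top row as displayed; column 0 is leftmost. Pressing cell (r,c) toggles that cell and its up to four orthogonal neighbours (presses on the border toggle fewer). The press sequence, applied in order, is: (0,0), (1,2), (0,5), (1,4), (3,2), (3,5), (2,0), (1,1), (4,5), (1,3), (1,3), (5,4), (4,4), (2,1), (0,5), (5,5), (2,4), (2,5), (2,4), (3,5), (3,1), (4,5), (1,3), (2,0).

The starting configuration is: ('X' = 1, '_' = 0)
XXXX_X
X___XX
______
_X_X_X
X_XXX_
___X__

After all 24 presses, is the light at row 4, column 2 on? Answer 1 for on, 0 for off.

0

gen 0: XXXX_X
X___XX
______
_X_X_X
X_XXX_
___X__
gen 1: __XX_X
____XX
______
_X_X_X
X_XXX_
___X__
gen 2: ___X_X
_XXXXX
__X___
_X_X_X
X_XXX_
___X__
gen 3: ___XX_
_XXXX_
__X___
_X_X_X
X_XXX_
___X__
gen 4: ___X__
_XX__X
__X_X_
_X_X_X
X_XXX_
___X__
gen 5: ___X__
_XX__X
____X_
__X__X
X__XX_
___X__
gen 6: ___X__
_XX__X
____XX
__X_X_
X__XXX
___X__
gen 7: ___X__
XXX__X
XX__XX
X_X_X_
X__XXX
___X__
gen 8: _X_X__
_____X
X___XX
X_X_X_
X__XXX
___X__
gen 9: _X_X__
_____X
X___XX
X_X_XX
X__X__
___X_X
gen 10: _X____
__XXXX
X__XXX
X_X_XX
X__X__
___X_X
gen 11: _X_X__
_____X
X___XX
X_X_XX
X__X__
___X_X
gen 12: _X_X__
_____X
X___XX
X_X_XX
X__XX_
____X_
gen 13: _X_X__
_____X
X___XX
X_X__X
X____X
______
gen 14: _X_X__
_X___X
_XX_XX
XXX__X
X____X
______
gen 15: _X_XXX
_X____
_XX_XX
XXX__X
X____X
______
gen 16: _X_XXX
_X____
_XX_XX
XXX__X
X_____
____XX
gen 17: _X_XXX
_X__X_
_XXX__
XXX_XX
X_____
____XX
gen 18: _X_XXX
_X__XX
_XXXXX
XXX_X_
X_____
____XX
gen 19: _X_XXX
_X___X
_XX___
XXX___
X_____
____XX
gen 20: _X_XXX
_X___X
_XX__X
XXX_XX
X____X
____XX
gen 21: _X_XXX
_X___X
__X__X
____XX
XX___X
____XX
gen 22: _X_XXX
_X___X
__X__X
____X_
XX__X_
____X_
gen 23: _X__XX
_XXXXX
__XX_X
____X_
XX__X_
____X_
gen 24: _X__XX
XXXXXX
XXXX_X
X___X_
XX__X_
____X_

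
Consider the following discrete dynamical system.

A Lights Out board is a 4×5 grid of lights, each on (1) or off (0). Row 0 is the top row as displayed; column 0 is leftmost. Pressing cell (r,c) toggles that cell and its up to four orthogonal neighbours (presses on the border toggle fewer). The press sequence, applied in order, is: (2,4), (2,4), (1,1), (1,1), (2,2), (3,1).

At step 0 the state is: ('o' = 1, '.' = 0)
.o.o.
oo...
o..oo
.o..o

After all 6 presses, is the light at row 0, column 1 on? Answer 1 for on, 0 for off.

t=0: .o.o.
oo...
o..oo
.o..o
t=1: .o.o.
oo..o
o....
.o...
t=2: .o.o.
oo...
o..oo
.o..o
t=3: ...o.
..o..
oo.oo
.o..o
t=4: .o.o.
oo...
o..oo
.o..o
t=5: .o.o.
ooo..
ooo.o
.oo.o
t=6: .o.o.
ooo..
o.o.o
o...o

1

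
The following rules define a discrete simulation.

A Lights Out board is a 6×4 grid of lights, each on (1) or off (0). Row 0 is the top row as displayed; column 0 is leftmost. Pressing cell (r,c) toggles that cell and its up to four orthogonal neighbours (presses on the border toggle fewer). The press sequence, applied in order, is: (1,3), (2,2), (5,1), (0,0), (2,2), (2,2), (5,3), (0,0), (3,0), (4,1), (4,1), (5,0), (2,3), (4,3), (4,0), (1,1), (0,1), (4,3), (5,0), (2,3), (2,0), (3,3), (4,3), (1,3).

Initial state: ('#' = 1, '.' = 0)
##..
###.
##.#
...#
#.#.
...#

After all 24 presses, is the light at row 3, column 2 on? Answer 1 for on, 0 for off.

0

0) ##..
###.
##.#
...#
#.#.
...#
1) ##.#
##.#
##..
...#
#.#.
...#
2) ##.#
####
#.##
..##
#.#.
...#
3) ##.#
####
#.##
..##
###.
####
4) ...#
.###
#.##
..##
###.
####
5) ...#
.#.#
##..
...#
###.
####
6) ...#
.###
#.##
..##
###.
####
7) ...#
.###
#.##
..##
####
##..
8) ##.#
####
#.##
..##
####
##..
9) ##.#
####
..##
####
.###
##..
10) ##.#
####
..##
#.##
#..#
#...
11) ##.#
####
..##
####
.###
##..
12) ##.#
####
..##
####
####
....
13) ##.#
###.
....
###.
####
....
14) ##.#
###.
....
####
##..
...#
15) ##.#
###.
....
.###
....
#..#
16) #..#
....
.#..
.###
....
#..#
17) .###
.#..
.#..
.###
....
#..#
18) .###
.#..
.#..
.##.
..##
#...
19) .###
.#..
.#..
.##.
#.##
.#..
20) .###
.#.#
.###
.###
#.##
.#..
21) .###
##.#
#.##
####
#.##
.#..
22) .###
##.#
#.#.
##..
#.#.
.#..
23) .###
##.#
#.#.
##.#
#..#
.#.#
24) .##.
###.
#.##
##.#
#..#
.#.#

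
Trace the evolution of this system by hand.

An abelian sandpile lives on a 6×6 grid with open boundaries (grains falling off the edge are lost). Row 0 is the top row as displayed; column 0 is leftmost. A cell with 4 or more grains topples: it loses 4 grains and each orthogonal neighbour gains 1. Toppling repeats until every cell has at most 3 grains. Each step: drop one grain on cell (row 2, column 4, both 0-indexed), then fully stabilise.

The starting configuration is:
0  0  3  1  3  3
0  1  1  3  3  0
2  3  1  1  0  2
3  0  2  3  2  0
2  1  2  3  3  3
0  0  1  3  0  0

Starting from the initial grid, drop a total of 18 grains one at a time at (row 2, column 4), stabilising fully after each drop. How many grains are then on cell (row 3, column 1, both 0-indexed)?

2

step 0: 0  0  3  1  3  3
0  1  1  3  3  0
2  3  1  1  0  2
3  0  2  3  2  0
2  1  2  3  3  3
0  0  1  3  0  0
step 1: 0  0  3  1  3  3
0  1  1  3  3  0
2  3  1  1  1  2
3  0  2  3  2  0
2  1  2  3  3  3
0  0  1  3  0  0
step 2: 0  0  3  1  3  3
0  1  1  3  3  0
2  3  1  1  2  2
3  0  2  3  2  0
2  1  2  3  3  3
0  0  1  3  0  0
step 3: 0  0  3  1  3  3
0  1  1  3  3  0
2  3  1  1  3  2
3  0  2  3  2  0
2  1  2  3  3  3
0  0  1  3  0  0
step 4: 0  0  3  3  1  0
0  1  2  0  2  2
2  3  1  3  1  3
3  0  2  3  3  0
2  1  2  3  3  3
0  0  1  3  0  0
step 5: 0  0  3  3  1  0
0  1  2  0  2  2
2  3  1  3  2  3
3  0  2  3  3  0
2  1  2  3  3  3
0  0  1  3  0  0
step 6: 0  0  3  3  1  0
0  1  2  0  2  2
2  3  1  3  3  3
3  0  2  3  3  0
2  1  2  3  3  3
0  0  1  3  0  0
step 7: 0  0  3  3  1  0
0  1  2  1  3  3
2  3  2  1  3  0
3  0  3  2  2  3
2  1  3  2  2  0
0  0  2  0  2  1
step 8: 0  0  3  3  2  1
0  1  2  2  1  0
2  3  2  2  1  2
3  0  3  2  3  3
2  1  3  2  2  0
0  0  2  0  2  1
step 9: 0  0  3  3  2  1
0  1  2  2  1  0
2  3  2  2  2  2
3  0  3  2  3  3
2  1  3  2  2  0
0  0  2  0  2  1
step 10: 0  0  3  3  2  1
0  1  2  2  1  0
2  3  2  2  3  2
3  0  3  2  3  3
2  1  3  2  2  0
0  0  2  0  2  1
step 11: 0  0  3  3  2  1
0  1  2  2  2  1
2  3  2  3  2  0
3  0  3  3  1  1
2  1  3  2  3  1
0  0  2  0  2  1
step 12: 0  0  3  3  2  1
0  1  2  2  2  1
2  3  2  3  3  0
3  0  3  3  1  1
2  1  3  2  3  1
0  0  2  0  2  1
step 13: 0  0  3  3  2  1
0  2  3  3  3  1
3  0  1  2  2  1
3  2  2  3  0  2
2  2  1  1  1  2
0  0  3  1  3  1
step 14: 0  0  3  3  2  1
0  2  3  3  3  1
3  0  1  2  3  1
3  2  2  3  0  2
2  2  1  1  1  2
0  0  3  1  3  1
step 15: 0  1  1  2  0  2
0  3  1  3  2  2
3  0  3  1  2  2
3  2  3  0  2  2
2  2  1  2  1  2
0  0  3  1  3  1
step 16: 0  1  1  2  0  2
0  3  1  3  2  2
3  0  3  1  3  2
3  2  3  0  2  2
2  2  1  2  1  2
0  0  3  1  3  1
step 17: 0  1  1  2  0  2
0  3  1  3  3  2
3  0  3  2  0  3
3  2  3  0  3  2
2  2  1  2  1  2
0  0  3  1  3  1
step 18: 0  1  1  2  0  2
0  3  1  3  3  2
3  0  3  2  1  3
3  2  3  0  3  2
2  2  1  2  1  2
0  0  3  1  3  1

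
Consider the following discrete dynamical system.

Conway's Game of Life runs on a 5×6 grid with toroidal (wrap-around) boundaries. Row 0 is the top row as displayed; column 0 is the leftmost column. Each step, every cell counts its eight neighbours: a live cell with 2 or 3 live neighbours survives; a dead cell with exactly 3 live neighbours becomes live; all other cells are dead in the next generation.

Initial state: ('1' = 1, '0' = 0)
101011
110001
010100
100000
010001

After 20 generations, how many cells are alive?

12

k=0  101011
110001
010100
100000
010001
k=1  001010
000100
011001
111000
010010
k=2  001010
010110
000100
000101
100001
k=3  111010
000010
000100
100001
100101
k=4  111010
011011
000011
100001
001100
k=5  100010
001000
010100
100101
001110
k=6  011011
011100
110110
110001
111000
k=7  000011
000000
000110
000110
000110
k=8  000111
000101
000110
001001
000000
k=9  000101
001001
001101
000110
000101
k=10  101101
101001
001001
000001
001101
k=11  000000
001000
010011
101101
011101
k=12  010100
000000
010011
000000
010101
k=13  100010
101010
000000
001001
100010
k=14  100010
010100
010101
000001
110110
k=15  100010
010101
000000
010101
110110
k=16  000000
100011
000000
010101
010100
k=17  100011
000001
000000
100010
100010
k=18  100010
100011
000001
000000
110110
k=19  000000
100010
100011
100011
110110
k=20  110110
100010
010100
000000
110110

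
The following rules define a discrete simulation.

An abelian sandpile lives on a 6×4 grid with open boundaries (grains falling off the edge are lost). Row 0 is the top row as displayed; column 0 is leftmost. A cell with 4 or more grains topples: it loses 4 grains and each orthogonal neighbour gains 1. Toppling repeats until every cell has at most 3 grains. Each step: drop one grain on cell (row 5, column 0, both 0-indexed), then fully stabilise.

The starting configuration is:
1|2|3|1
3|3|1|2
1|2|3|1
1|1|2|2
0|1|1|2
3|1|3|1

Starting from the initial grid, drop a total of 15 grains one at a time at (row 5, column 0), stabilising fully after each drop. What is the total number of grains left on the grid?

43

0) 1|2|3|1
3|3|1|2
1|2|3|1
1|1|2|2
0|1|1|2
3|1|3|1
1) 1|2|3|1
3|3|1|2
1|2|3|1
1|1|2|2
1|1|1|2
0|2|3|1
2) 1|2|3|1
3|3|1|2
1|2|3|1
1|1|2|2
1|1|1|2
1|2|3|1
3) 1|2|3|1
3|3|1|2
1|2|3|1
1|1|2|2
1|1|1|2
2|2|3|1
4) 1|2|3|1
3|3|1|2
1|2|3|1
1|1|2|2
1|1|1|2
3|2|3|1
5) 1|2|3|1
3|3|1|2
1|2|3|1
1|1|2|2
2|1|1|2
0|3|3|1
6) 1|2|3|1
3|3|1|2
1|2|3|1
1|1|2|2
2|1|1|2
1|3|3|1
7) 1|2|3|1
3|3|1|2
1|2|3|1
1|1|2|2
2|1|1|2
2|3|3|1
8) 1|2|3|1
3|3|1|2
1|2|3|1
1|1|2|2
2|1|1|2
3|3|3|1
9) 1|2|3|1
3|3|1|2
1|2|3|1
1|1|2|2
3|2|2|2
1|1|0|2
10) 1|2|3|1
3|3|1|2
1|2|3|1
1|1|2|2
3|2|2|2
2|1|0|2
11) 1|2|3|1
3|3|1|2
1|2|3|1
1|1|2|2
3|2|2|2
3|1|0|2
12) 1|2|3|1
3|3|1|2
1|2|3|1
2|1|2|2
0|3|2|2
1|2|0|2
13) 1|2|3|1
3|3|1|2
1|2|3|1
2|1|2|2
0|3|2|2
2|2|0|2
14) 1|2|3|1
3|3|1|2
1|2|3|1
2|1|2|2
0|3|2|2
3|2|0|2
15) 1|2|3|1
3|3|1|2
1|2|3|1
2|1|2|2
1|3|2|2
0|3|0|2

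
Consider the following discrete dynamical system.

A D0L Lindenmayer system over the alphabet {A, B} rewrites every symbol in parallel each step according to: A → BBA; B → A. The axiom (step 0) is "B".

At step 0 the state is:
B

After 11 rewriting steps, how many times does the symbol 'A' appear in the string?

0) B
1) A
2) BBA
3) AABBA
4) BBABBAAABBA
5) AABBAAABBABBABBAAABBA
6) BBABBAAABBABBABBAAABBAAABBAAABBABBABBAAABBA
7) AABBAAABBABBABBAAABBAAABBAAABBABBABBAAABBABBABBAAABBABBABBAAABBAAABBAAABBABBABBAAABBA
8) BBABBAAABBABBABBAAABBAAABBAAABBABBABBAAABBABBABBAAABBABBAB…ABBABBABBAAABBABBABBAAABBABBABBAAABBAAABBAAABBABBABBAAABBA  (len 171)
9) AABBAAABBABBABBAAABBAAABBAAABBABBABBAAABBABBABBAAABBABBABB…ABBABBABBAAABBABBABBAAABBABBABBAAABBAAABBAAABBABBABBAAABBA  (len 341)
10) BBABBAAABBABBABBAAABBAAABBAAABBABBABBAAABBABBABBAAABBABBAB…ABBABBABBAAABBABBABBAAABBABBABBAAABBAAABBAAABBABBABBAAABBA  (len 683)
11) AABBAAABBABBABBAAABBAAABBAAABBABBABBAAABBABBABBAAABBABBABB…ABBABBABBAAABBABBABBAAABBABBABBAAABBAAABBAAABBABBABBAAABBA  (len 1365)

683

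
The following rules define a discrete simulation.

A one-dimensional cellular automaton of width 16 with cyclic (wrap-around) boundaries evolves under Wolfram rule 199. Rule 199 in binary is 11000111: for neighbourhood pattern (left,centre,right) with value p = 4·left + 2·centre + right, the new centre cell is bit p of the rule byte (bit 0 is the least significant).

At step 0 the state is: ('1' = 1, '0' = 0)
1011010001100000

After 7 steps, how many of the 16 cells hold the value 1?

8

0) 1011010001100000
1) 1001010110101111
2) 1011010010100111
3) 1001010110101011
4) 1011010010101001
5) 1001010110101010
6) 1011010010101010
7) 1001010110101010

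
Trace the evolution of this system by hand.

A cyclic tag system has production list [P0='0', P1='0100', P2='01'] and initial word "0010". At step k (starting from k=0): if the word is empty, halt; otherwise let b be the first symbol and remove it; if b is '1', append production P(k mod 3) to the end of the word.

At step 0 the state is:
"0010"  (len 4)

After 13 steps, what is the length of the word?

0

k=0  "0010"  (len 4)
k=1  "010"  (len 3)
k=2  "10"  (len 2)
k=3  "001"  (len 3)
k=4  "01"  (len 2)
k=5  "1"  (len 1)
k=6  "01"  (len 2)
k=7  "1"  (len 1)
k=8  "0100"  (len 4)
k=9  "100"  (len 3)
k=10  "000"  (len 3)
k=11  "00"  (len 2)
k=12  "0"  (len 1)
k=13  (halted — word empty)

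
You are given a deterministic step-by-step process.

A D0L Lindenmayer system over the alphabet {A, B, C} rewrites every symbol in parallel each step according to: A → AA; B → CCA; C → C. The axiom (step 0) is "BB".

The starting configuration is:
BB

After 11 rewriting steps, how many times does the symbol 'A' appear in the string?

2048

step 0: BB
step 1: CCACCA
step 2: CCAACCAA
step 3: CCAAAACCAAAA
step 4: CCAAAAAAAACCAAAAAAAA
step 5: CCAAAAAAAAAAAAAAAACCAAAAAAAAAAAAAAAA
step 6: CCAAAAAAAAAAAAAAAAAAAAAAAAAAAAAAAACCAAAAAAAAAAAAAAAAAAAAAAAAAAAAAAAA
step 7: CCAAAAAAAAAAAAAAAAAAAAAAAAAAAAAAAAAAAAAAAAAAAAAAAAAAAAAAAA…AAAAAAAAAAAAAAAAAAAAAAAAAAAAAAAAAAAAAAAAAAAAAAAAAAAAAAAAAA  (len 132)
step 8: CCAAAAAAAAAAAAAAAAAAAAAAAAAAAAAAAAAAAAAAAAAAAAAAAAAAAAAAAA…AAAAAAAAAAAAAAAAAAAAAAAAAAAAAAAAAAAAAAAAAAAAAAAAAAAAAAAAAA  (len 260)
step 9: CCAAAAAAAAAAAAAAAAAAAAAAAAAAAAAAAAAAAAAAAAAAAAAAAAAAAAAAAA…AAAAAAAAAAAAAAAAAAAAAAAAAAAAAAAAAAAAAAAAAAAAAAAAAAAAAAAAAA  (len 516)
step 10: CCAAAAAAAAAAAAAAAAAAAAAAAAAAAAAAAAAAAAAAAAAAAAAAAAAAAAAAAA…AAAAAAAAAAAAAAAAAAAAAAAAAAAAAAAAAAAAAAAAAAAAAAAAAAAAAAAAAA  (len 1028)
step 11: CCAAAAAAAAAAAAAAAAAAAAAAAAAAAAAAAAAAAAAAAAAAAAAAAAAAAAAAAA…AAAAAAAAAAAAAAAAAAAAAAAAAAAAAAAAAAAAAAAAAAAAAAAAAAAAAAAAAA  (len 2052)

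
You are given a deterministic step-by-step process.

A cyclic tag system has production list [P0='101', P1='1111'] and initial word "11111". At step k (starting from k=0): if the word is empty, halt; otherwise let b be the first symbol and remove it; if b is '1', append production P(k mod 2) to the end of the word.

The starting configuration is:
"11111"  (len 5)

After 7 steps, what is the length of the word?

step 0: "11111"  (len 5)
step 1: "1111101"  (len 7)
step 2: "1111011111"  (len 10)
step 3: "111011111101"  (len 12)
step 4: "110111111011111"  (len 15)
step 5: "10111111011111101"  (len 17)
step 6: "01111110111111011111"  (len 20)
step 7: "1111110111111011111"  (len 19)

19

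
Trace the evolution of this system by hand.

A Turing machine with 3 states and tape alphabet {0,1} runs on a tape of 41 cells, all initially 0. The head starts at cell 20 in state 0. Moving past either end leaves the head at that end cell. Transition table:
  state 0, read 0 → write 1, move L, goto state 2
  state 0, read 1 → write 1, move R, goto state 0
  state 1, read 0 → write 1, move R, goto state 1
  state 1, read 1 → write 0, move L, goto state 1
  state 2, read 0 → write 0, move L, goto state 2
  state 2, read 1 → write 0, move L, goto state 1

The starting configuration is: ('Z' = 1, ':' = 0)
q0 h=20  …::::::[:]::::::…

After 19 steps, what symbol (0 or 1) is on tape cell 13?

0

gen 0: q0 h=20  …::::::[:]::::::…
gen 1: q2 h=19  …::::::[:]Z:::::…
gen 2: q2 h=18  …::::::[:]:Z::::…
gen 3: q2 h=17  …::::::[:]::Z:::…
gen 4: q2 h=16  …::::::[:]:::Z::…
gen 5: q2 h=15  …::::::[:]::::Z:…
gen 6: q2 h=14  …::::::[:]:::::Z…
gen 7: q2 h=13  …::::::[:]::::::…
gen 8: q2 h=12  …::::::[:]::::::…
gen 9: q2 h=11  …::::::[:]::::::…
gen 10: q2 h=10  …::::::[:]::::::…
gen 11: q2 h= 9  …::::::[:]::::::…
gen 12: q2 h= 8  …::::::[:]::::::…
gen 13: q2 h= 7  …::::::[:]::::::…
gen 14: q2 h= 6  |::::::[:]::::::…
gen 15: q2 h= 5  |:::::[:]::::::…
gen 16: q2 h= 4  |::::[:]::::::…
gen 17: q2 h= 3  |:::[:]::::::…
gen 18: q2 h= 2  |::[:]::::::…
gen 19: q2 h= 1  |:[:]::::::…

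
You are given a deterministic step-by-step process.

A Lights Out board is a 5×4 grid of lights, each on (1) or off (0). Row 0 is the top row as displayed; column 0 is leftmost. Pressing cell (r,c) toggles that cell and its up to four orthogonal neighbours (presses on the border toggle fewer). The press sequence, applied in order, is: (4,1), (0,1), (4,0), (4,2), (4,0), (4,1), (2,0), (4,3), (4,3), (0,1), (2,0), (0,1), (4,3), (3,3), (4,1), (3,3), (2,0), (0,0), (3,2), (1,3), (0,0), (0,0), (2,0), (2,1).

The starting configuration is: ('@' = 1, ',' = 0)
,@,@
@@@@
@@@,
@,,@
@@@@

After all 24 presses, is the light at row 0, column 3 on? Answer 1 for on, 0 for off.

0

k=0  ,@,@
@@@@
@@@,
@,,@
@@@@
k=1  ,@,@
@@@@
@@@,
@@,@
,,,@
k=2  @,@@
@,@@
@@@,
@@,@
,,,@
k=3  @,@@
@,@@
@@@,
,@,@
@@,@
k=4  @,@@
@,@@
@@@,
,@@@
@,@,
k=5  @,@@
@,@@
@@@,
@@@@
,@@,
k=6  @,@@
@,@@
@@@,
@,@@
@,,,
k=7  @,@@
,,@@
,,@,
,,@@
@,,,
k=8  @,@@
,,@@
,,@,
,,@,
@,@@
k=9  @,@@
,,@@
,,@,
,,@@
@,,,
k=10  ,@,@
,@@@
,,@,
,,@@
@,,,
k=11  ,@,@
@@@@
@@@,
@,@@
@,,,
k=12  @,@@
@,@@
@@@,
@,@@
@,,,
k=13  @,@@
@,@@
@@@,
@,@,
@,@@
k=14  @,@@
@,@@
@@@@
@,,@
@,@,
k=15  @,@@
@,@@
@@@@
@@,@
,@,,
k=16  @,@@
@,@@
@@@,
@@@,
,@,@
k=17  @,@@
,,@@
,,@,
,@@,
,@,@
k=18  ,@@@
@,@@
,,@,
,@@,
,@,@
k=19  ,@@@
@,@@
,,,,
,,,@
,@@@
k=20  ,@@,
@,,,
,,,@
,,,@
,@@@
k=21  @,@,
,,,,
,,,@
,,,@
,@@@
k=22  ,@@,
@,,,
,,,@
,,,@
,@@@
k=23  ,@@,
,,,,
@@,@
@,,@
,@@@
k=24  ,@@,
,@,,
,,@@
@@,@
,@@@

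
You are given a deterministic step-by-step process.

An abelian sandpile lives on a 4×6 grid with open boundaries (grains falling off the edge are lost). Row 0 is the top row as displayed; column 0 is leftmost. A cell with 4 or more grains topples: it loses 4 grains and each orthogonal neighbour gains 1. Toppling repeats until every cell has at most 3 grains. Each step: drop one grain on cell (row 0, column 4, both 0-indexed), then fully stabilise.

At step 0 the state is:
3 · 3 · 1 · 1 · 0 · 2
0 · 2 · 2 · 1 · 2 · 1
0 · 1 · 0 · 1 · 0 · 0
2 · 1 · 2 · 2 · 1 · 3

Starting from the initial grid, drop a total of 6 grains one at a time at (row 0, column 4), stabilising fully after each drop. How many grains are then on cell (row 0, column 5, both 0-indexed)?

0) 3 · 3 · 1 · 1 · 0 · 2
0 · 2 · 2 · 1 · 2 · 1
0 · 1 · 0 · 1 · 0 · 0
2 · 1 · 2 · 2 · 1 · 3
1) 3 · 3 · 1 · 1 · 1 · 2
0 · 2 · 2 · 1 · 2 · 1
0 · 1 · 0 · 1 · 0 · 0
2 · 1 · 2 · 2 · 1 · 3
2) 3 · 3 · 1 · 1 · 2 · 2
0 · 2 · 2 · 1 · 2 · 1
0 · 1 · 0 · 1 · 0 · 0
2 · 1 · 2 · 2 · 1 · 3
3) 3 · 3 · 1 · 1 · 3 · 2
0 · 2 · 2 · 1 · 2 · 1
0 · 1 · 0 · 1 · 0 · 0
2 · 1 · 2 · 2 · 1 · 3
4) 3 · 3 · 1 · 2 · 0 · 3
0 · 2 · 2 · 1 · 3 · 1
0 · 1 · 0 · 1 · 0 · 0
2 · 1 · 2 · 2 · 1 · 3
5) 3 · 3 · 1 · 2 · 1 · 3
0 · 2 · 2 · 1 · 3 · 1
0 · 1 · 0 · 1 · 0 · 0
2 · 1 · 2 · 2 · 1 · 3
6) 3 · 3 · 1 · 2 · 2 · 3
0 · 2 · 2 · 1 · 3 · 1
0 · 1 · 0 · 1 · 0 · 0
2 · 1 · 2 · 2 · 1 · 3

3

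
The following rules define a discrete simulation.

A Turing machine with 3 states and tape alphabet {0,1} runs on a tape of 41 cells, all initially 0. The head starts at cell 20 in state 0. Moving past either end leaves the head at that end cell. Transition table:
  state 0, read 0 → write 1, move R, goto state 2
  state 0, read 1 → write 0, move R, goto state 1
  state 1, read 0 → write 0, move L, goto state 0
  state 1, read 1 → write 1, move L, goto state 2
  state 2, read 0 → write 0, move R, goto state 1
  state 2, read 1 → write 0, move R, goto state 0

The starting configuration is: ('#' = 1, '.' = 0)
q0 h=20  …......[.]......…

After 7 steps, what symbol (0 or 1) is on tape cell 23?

0

step 0: q0 h=20  …......[.]......…
step 1: q2 h=21  ….....#[.]......…
step 2: q1 h=22  …....#.[.]......…
step 3: q0 h=21  ….....#[.]......…
step 4: q2 h=22  …....##[.]......…
step 5: q1 h=23  …...##.[.]......…
step 6: q0 h=22  …....##[.]......…
step 7: q2 h=23  …...###[.]......…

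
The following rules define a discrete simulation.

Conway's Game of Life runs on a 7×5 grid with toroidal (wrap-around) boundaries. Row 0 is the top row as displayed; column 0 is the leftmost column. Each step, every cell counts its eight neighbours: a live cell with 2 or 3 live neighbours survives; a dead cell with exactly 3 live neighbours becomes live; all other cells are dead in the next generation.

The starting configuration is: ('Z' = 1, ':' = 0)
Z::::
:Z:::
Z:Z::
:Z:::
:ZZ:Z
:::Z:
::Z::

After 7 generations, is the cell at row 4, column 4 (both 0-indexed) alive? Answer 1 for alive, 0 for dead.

step 0: Z::::
:Z:::
Z:Z::
:Z:::
:ZZ:Z
:::Z:
::Z::
step 1: :Z:::
ZZ:::
Z:Z::
:::Z:
ZZZZ:
:Z:Z:
:::::
step 2: ZZ:::
Z:Z::
Z:Z:Z
Z::Z:
ZZ:Z:
ZZ:ZZ
::Z::
step 3: Z:Z::
::ZZ:
Z:Z::
:::Z:
:::Z:
:::Z:
::ZZ:
step 4: ::::Z
::ZZZ
:ZZ:Z
::ZZZ
::ZZZ
:::ZZ
:ZZZZ
step 5: :Z:::
:ZZ:Z
:Z:::
:::::
Z::::
:Z:::
::Z::
step 6: ZZ:Z:
:ZZ::
ZZZ::
:::::
:::::
:Z:::
:ZZ::
step 7: Z::Z:
:::ZZ
Z:Z::
:Z:::
:::::
:ZZ::
:::::

0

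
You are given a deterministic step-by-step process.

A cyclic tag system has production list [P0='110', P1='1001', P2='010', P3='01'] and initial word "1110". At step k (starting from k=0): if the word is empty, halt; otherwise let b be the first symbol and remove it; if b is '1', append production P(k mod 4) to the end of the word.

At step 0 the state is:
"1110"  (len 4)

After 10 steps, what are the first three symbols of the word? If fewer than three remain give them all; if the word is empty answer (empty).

101

k=0  "1110"  (len 4)
k=1  "110110"  (len 6)
k=2  "101101001"  (len 9)
k=3  "01101001010"  (len 11)
k=4  "1101001010"  (len 10)
k=5  "101001010110"  (len 12)
k=6  "010010101101001"  (len 15)
k=7  "10010101101001"  (len 14)
k=8  "001010110100101"  (len 15)
k=9  "01010110100101"  (len 14)
k=10  "1010110100101"  (len 13)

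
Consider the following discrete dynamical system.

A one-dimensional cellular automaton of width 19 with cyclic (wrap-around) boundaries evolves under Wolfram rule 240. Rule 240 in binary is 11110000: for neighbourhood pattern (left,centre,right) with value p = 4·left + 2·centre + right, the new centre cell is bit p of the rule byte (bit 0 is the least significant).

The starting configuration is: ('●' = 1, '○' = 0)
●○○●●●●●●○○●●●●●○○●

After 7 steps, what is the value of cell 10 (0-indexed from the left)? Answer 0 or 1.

t=0: ●○○●●●●●●○○●●●●●○○●
t=1: ●●○○●●●●●●○○●●●●●○○
t=2: ○●●○○●●●●●●○○●●●●●○
t=3: ○○●●○○●●●●●●○○●●●●●
t=4: ●○○●●○○●●●●●●○○●●●●
t=5: ●●○○●●○○●●●●●●○○●●●
t=6: ●●●○○●●○○●●●●●●○○●●
t=7: ●●●●○○●●○○●●●●●●○○●

1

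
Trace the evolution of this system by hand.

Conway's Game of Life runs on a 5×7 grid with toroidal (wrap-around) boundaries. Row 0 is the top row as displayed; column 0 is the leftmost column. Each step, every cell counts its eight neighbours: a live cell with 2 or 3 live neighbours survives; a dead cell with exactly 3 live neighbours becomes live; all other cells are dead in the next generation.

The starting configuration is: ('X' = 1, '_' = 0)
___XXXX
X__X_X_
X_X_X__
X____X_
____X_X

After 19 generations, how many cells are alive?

0) ___XXXX
X__X_X_
X_X_X__
X____X_
____X_X
1) X__X___
XXX____
X__XXX_
XX_XXX_
X__X___
2) X__X__X
X_X____
_____X_
XX___X_
X__X___
3) X_XX__X
XX_____
X______
XX__X__
__X_X__
4) X_XX__X
__X____
______X
XX_X___
__X_XXX
5) X_X_X_X
XXXX__X
XXX____
XXXXX__
____XX_
6) __X_X__
_____X_
____X__
X___XXX
_______
7) _______
___XXX_
____X__
____XXX
___XX_X
8) _______
___XXX_
______X
______X
___XX_X
9) _______
____XX_
____X_X
X_____X
_____X_
10) ____XX_
____XX_
X___X_X
X_____X
______X
11) ____X_X
___X___
X___X__
_______
X_____X
12) X____XX
___XXX_
_______
X_____X
X____XX
13) X______
____XX_
____XXX
X____X_
_X_____
14) _______
____X__
_______
X___XX_
XX____X
15) X______
_______
____XX_
XX___X_
XX___XX
16) XX_____
_______
____XXX
_X_____
_____X_
17) _______
X____XX
_____X_
____X_X
XX_____
18) _X_____
_____XX
X___X__
X____XX
X______
19) X_____X
X____XX
X___X__
XX___X_
XX_____

12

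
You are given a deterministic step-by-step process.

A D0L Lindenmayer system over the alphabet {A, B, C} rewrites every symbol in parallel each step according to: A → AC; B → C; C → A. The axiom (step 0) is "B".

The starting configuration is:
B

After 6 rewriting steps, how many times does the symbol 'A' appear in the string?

5

t=0: B
t=1: C
t=2: A
t=3: AC
t=4: ACA
t=5: ACAAC
t=6: ACAACACA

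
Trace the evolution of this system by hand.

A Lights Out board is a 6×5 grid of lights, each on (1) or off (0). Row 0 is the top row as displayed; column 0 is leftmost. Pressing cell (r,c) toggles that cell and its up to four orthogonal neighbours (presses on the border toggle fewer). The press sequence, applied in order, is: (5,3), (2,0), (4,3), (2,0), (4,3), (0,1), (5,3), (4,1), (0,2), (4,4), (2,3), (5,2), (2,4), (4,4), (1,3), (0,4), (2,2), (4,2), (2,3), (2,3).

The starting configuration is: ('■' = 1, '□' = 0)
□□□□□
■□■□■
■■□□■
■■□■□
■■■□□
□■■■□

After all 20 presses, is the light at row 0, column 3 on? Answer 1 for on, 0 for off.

t=0: □□□□□
■□■□■
■■□□■
■■□■□
■■■□□
□■■■□
t=1: □□□□□
■□■□■
■■□□■
■■□■□
■■■■□
□■□□■
t=2: □□□□□
□□■□■
□□□□■
□■□■□
■■■■□
□■□□■
t=3: □□□□□
□□■□■
□□□□■
□■□□□
■■□□■
□■□■■
t=4: □□□□□
■□■□■
■■□□■
■■□□□
■■□□■
□■□■■
t=5: □□□□□
■□■□■
■■□□■
■■□■□
■■■■□
□■□□■
t=6: ■■■□□
■■■□■
■■□□■
■■□■□
■■■■□
□■□□■
t=7: ■■■□□
■■■□■
■■□□■
■■□■□
■■■□□
□■■■□
t=8: ■■■□□
■■■□■
■■□□■
■□□■□
□□□□□
□□■■□
t=9: ■□□■□
■■□□■
■■□□■
■□□■□
□□□□□
□□■■□
t=10: ■□□■□
■■□□■
■■□□■
■□□■■
□□□■■
□□■■■
t=11: ■□□■□
■■□■■
■■■■□
■□□□■
□□□■■
□□■■■
t=12: ■□□■□
■■□■■
■■■■□
■□□□■
□□■■■
□■□□■
t=13: ■□□■□
■■□■□
■■■□■
■□□□□
□□■■■
□■□□■
t=14: ■□□■□
■■□■□
■■■□■
■□□□■
□□■□□
□■□□□
t=15: ■□□□□
■■■□■
■■■■■
■□□□■
□□■□□
□■□□□
t=16: ■□□■■
■■■□□
■■■■■
■□□□■
□□■□□
□■□□□
t=17: ■□□■■
■■□□□
■□□□■
■□■□■
□□■□□
□■□□□
t=18: ■□□■■
■■□□□
■□□□■
■□□□■
□■□■□
□■■□□
t=19: ■□□■■
■■□■□
■□■■□
■□□■■
□■□■□
□■■□□
t=20: ■□□■■
■■□□□
■□□□■
■□□□■
□■□■□
□■■□□

1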